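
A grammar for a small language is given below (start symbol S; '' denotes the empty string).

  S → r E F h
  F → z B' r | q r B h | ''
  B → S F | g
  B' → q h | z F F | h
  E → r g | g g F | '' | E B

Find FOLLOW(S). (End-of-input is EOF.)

S is the start symbol, so EOF ∈ FOLLOW(S).
In B → S F: add FIRST(F)\{''} = { q, z }.
  Since F is nullable, also add FOLLOW(B) = { g, h, q, r, z }.
Union: FOLLOW(S) = { EOF, g, h, q, r, z }.

{ EOF, g, h, q, r, z }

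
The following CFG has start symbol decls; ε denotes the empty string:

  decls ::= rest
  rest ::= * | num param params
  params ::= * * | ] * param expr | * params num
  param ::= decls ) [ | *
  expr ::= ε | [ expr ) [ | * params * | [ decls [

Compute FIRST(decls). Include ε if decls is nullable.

From decls ::= rest: add FIRST(rest) = { *, num }.
Union: FIRST(decls) = { *, num }.

{ *, num }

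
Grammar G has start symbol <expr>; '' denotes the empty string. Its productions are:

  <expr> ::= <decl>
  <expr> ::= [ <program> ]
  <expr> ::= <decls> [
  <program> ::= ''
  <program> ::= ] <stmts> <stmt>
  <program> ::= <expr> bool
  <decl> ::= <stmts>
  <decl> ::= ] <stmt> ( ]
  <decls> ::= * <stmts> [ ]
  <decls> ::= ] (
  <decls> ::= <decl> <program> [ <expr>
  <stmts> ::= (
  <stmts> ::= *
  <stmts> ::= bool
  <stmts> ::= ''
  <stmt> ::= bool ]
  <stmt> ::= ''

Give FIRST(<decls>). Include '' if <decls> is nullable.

{ (, *, [, ], bool }

<decls> ::= * <stmts> [ ] contributes {*}.
<decls> ::= ] ( contributes {]}.
From <decls> ::= <decl> <program> [ <expr>: <decl>, <program> nullable, take FIRST(<decl>) ∪ FIRST(<program>) ∪ {[} = { (, *, [, ], bool }.
Union: FIRST(<decls>) = { (, *, [, ], bool }.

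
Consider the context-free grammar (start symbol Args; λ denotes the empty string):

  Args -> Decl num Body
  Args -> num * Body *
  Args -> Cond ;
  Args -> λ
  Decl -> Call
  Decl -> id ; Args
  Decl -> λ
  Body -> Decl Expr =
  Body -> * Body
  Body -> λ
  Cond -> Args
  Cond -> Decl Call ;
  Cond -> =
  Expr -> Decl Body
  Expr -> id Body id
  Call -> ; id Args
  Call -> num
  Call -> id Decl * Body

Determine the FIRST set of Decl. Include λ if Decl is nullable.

{ ;, id, num, λ }

From Decl -> Call: add FIRST(Call) = { ;, id, num }.
Decl -> id ; Args contributes {id}.
Decl -> λ contributes λ.
Union: FIRST(Decl) = { ;, id, num, λ }.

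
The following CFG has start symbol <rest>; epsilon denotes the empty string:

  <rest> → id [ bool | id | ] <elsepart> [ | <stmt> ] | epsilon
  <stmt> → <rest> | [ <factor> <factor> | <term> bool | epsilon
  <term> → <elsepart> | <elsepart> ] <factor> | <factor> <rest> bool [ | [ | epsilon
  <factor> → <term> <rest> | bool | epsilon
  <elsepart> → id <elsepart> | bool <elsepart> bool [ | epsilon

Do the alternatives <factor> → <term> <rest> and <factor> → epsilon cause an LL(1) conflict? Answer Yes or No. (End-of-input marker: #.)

Yes

FIRST(<term> <rest>) = { [, ], bool, id, epsilon } and FIRST(epsilon) = { epsilon }.
Both alternatives are nullable, violating the LL(1) condition.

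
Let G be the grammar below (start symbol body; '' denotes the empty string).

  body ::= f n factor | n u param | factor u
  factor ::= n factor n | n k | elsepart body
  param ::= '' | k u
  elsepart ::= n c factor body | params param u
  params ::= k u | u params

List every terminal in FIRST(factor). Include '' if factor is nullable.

factor ::= n factor n contributes {n}.
factor ::= n k contributes {n}.
From factor ::= elsepart body: add FIRST(elsepart) = { k, n, u }.
Union: FIRST(factor) = { k, n, u }.

{ k, n, u }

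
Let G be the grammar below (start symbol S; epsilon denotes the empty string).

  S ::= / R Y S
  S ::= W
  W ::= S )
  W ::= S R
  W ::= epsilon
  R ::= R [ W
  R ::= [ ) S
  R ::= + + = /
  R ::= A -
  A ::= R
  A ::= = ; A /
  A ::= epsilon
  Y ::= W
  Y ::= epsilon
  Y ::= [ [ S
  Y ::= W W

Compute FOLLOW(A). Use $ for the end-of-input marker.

{ -, / }

In R ::= A -: add FIRST(-) = { - }.
In A ::= = ; A /: add FIRST(/) = { / }.
Union: FOLLOW(A) = { -, / }.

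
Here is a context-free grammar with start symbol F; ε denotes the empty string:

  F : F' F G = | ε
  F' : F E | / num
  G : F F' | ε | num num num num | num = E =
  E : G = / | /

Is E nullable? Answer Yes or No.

Nullable nonterminals: F, G.
No production of E has an RHS whose symbols are all nullable, so E is not nullable.

No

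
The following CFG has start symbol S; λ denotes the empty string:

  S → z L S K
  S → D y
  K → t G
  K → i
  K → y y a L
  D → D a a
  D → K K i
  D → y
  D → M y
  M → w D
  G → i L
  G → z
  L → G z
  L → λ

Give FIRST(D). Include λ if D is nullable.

{ i, t, w, y }

From D → D a a: add FIRST(D) = { i, t, w, y }.
From D → K K i: add FIRST(K) = { i, t, y }.
D → y contributes {y}.
From D → M y: add FIRST(M) = { w }.
Union: FIRST(D) = { i, t, w, y }.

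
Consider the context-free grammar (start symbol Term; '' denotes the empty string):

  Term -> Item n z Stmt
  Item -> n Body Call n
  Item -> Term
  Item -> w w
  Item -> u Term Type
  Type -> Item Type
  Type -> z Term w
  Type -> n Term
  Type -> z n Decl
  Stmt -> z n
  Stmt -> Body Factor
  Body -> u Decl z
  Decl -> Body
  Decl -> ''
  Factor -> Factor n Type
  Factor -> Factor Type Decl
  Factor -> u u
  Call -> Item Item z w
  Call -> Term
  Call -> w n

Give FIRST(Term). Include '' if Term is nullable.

From Term -> Item n z Stmt: add FIRST(Item) = { n, u, w }.
Union: FIRST(Term) = { n, u, w }.

{ n, u, w }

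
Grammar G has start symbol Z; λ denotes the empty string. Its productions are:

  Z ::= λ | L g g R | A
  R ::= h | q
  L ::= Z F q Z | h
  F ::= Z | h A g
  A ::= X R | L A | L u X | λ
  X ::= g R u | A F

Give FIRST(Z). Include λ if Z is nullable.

Z ::= λ contributes λ.
From Z ::= L g g R: add FIRST(L) = { g, h, q }.
From Z ::= A: add FIRST(A) = { g, h, q, λ } (including λ since A is nullable).
Union: FIRST(Z) = { g, h, q, λ }.

{ g, h, q, λ }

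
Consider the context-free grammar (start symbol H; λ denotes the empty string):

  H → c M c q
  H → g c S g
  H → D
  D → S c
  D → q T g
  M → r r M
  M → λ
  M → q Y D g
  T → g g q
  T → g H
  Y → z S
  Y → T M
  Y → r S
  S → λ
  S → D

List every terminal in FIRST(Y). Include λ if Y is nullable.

Y → z S contributes {z}.
From Y → T M: add FIRST(T) = { g }.
Y → r S contributes {r}.
Union: FIRST(Y) = { g, r, z }.

{ g, r, z }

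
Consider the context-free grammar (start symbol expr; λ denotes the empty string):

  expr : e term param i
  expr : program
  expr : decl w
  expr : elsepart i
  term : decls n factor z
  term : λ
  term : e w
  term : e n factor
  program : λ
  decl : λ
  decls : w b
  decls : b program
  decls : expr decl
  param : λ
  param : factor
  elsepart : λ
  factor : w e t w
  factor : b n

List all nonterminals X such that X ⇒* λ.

Directly nullable (have an λ-production): term, program, decl, param, elsepart.
decls : expr decl with every symbol nullable, so decls is nullable.
expr : program with every symbol nullable, so expr is nullable.
No other nonterminal has a production whose RHS symbols are all nullable.

{ decl, decls, elsepart, expr, param, program, term }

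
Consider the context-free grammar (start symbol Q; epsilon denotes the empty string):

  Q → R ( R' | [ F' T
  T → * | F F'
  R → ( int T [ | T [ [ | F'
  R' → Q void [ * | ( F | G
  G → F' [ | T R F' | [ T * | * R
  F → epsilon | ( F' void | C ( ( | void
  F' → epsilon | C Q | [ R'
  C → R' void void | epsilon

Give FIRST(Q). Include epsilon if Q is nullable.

{ (, *, [, void }

From Q → R ( R': R nullable, take FIRST(R) ∪ {(} = { (, *, [, void }.
Q → [ F' T contributes {[}.
Union: FIRST(Q) = { (, *, [, void }.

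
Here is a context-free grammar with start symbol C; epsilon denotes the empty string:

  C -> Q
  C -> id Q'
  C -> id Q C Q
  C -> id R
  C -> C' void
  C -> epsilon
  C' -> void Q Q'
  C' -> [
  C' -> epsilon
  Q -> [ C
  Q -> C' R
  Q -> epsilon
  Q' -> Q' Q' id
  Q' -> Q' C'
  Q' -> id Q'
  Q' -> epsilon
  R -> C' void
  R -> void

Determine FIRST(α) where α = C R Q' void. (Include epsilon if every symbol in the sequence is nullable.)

{ [, id, void }

Add FIRST(C)\{epsilon} = { [, id, void }; C is nullable, continue.
Add FIRST(R) = { [, void }; R is not nullable, stop.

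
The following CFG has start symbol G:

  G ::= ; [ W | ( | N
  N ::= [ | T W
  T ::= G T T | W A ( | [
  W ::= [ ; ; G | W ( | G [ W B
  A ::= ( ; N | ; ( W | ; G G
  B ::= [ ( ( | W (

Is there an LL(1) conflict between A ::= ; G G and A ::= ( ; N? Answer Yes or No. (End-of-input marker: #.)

FIRST(; G G) = { ; } and FIRST(( ; N) = { ( }.
The FIRST sets are disjoint and neither alternative is nullable — no conflict.

No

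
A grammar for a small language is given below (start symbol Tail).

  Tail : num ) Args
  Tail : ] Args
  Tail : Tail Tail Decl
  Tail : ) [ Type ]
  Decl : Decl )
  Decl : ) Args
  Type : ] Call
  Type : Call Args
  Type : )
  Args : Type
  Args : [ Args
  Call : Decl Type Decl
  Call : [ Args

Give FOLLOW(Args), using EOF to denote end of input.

{ EOF, ), [, ], num }

In Tail : num ) Args: Args is at the end, add FOLLOW(Tail) = { EOF, ), ], num }.
In Tail : ] Args: Args is at the end, add FOLLOW(Tail) = { EOF, ), ], num }.
In Decl : ) Args: Args is at the end, add FOLLOW(Decl) = { EOF, ), [, ], num }.
In Type : Call Args: Args is at the end, add FOLLOW(Type) = { EOF, ), [, ], num }.
In Args : [ Args: Args is at the end, add FOLLOW(Args) = { EOF, ), [, ], num }.
In Call : [ Args: Args is at the end, add FOLLOW(Call) = { EOF, ), [, ], num }.
Union: FOLLOW(Args) = { EOF, ), [, ], num }.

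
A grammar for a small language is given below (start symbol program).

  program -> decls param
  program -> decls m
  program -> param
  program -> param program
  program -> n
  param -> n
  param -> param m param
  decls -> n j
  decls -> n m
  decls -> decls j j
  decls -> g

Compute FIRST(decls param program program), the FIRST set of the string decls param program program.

Add FIRST(decls) = { g, n }; decls is not nullable, stop.

{ g, n }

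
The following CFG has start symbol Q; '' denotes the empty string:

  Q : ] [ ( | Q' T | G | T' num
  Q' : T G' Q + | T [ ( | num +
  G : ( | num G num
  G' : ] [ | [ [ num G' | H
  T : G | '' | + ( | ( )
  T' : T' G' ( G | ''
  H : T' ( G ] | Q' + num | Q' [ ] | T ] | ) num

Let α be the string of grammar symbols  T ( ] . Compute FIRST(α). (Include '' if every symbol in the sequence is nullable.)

{ (, +, num }

Add FIRST(T)\{''} = { (, +, num }; T is nullable, continue.
( is a terminal; add {(} and stop.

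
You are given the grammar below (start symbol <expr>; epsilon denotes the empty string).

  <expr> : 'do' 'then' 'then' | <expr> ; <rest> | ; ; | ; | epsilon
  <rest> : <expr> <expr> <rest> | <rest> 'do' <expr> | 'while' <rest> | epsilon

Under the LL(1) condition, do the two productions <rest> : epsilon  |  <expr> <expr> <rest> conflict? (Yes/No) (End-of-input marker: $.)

FIRST(epsilon) = { epsilon } and FIRST(<expr> <expr> <rest>) = { 'do', 'while', ;, epsilon }.
Both alternatives are nullable, violating the LL(1) condition.

Yes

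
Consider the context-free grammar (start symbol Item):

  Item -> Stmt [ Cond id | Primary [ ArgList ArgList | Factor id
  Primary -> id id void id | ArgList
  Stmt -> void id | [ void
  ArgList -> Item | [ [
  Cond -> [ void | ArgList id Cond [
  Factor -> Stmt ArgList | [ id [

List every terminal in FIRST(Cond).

{ [, id, void }

Cond -> [ void contributes {[}.
From Cond -> ArgList id Cond [: add FIRST(ArgList) = { [, id, void }.
Union: FIRST(Cond) = { [, id, void }.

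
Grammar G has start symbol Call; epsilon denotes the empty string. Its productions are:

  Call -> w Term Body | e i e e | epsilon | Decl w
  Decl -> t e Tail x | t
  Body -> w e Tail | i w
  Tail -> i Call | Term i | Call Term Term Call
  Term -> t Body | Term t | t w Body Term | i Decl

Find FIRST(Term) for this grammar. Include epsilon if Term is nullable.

{ i, t }

Term -> t Body contributes {t}.
From Term -> Term t: add FIRST(Term) = { i, t }.
Term -> t w Body Term contributes {t}.
Term -> i Decl contributes {i}.
Union: FIRST(Term) = { i, t }.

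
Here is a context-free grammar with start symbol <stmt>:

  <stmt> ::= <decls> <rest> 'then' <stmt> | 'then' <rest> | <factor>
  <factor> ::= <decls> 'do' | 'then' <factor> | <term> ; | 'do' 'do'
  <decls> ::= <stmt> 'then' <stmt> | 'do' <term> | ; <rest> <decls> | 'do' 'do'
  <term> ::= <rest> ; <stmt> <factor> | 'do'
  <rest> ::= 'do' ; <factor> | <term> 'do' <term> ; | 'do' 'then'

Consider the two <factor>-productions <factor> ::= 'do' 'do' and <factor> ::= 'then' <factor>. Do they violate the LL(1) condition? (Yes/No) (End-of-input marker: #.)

No

FIRST('do' 'do') = { 'do' } and FIRST('then' <factor>) = { 'then' }.
The FIRST sets are disjoint and neither alternative is nullable — no conflict.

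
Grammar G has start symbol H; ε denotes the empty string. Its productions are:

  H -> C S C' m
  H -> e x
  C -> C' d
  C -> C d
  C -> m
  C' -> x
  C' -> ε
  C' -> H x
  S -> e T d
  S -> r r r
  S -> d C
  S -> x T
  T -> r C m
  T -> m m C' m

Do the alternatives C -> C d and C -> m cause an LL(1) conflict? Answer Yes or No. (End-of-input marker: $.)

FIRST(C d) = { d, e, m, x } and FIRST(m) = { m }.
Both contain m, so the two alternatives are not disjoint — LL(1) conflict.

Yes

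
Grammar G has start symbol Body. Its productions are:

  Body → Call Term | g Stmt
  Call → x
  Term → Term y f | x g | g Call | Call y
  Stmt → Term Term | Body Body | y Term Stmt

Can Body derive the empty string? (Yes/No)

No

No nonterminal in this grammar is nullable.
No production of Body has an RHS whose symbols are all nullable, so Body is not nullable.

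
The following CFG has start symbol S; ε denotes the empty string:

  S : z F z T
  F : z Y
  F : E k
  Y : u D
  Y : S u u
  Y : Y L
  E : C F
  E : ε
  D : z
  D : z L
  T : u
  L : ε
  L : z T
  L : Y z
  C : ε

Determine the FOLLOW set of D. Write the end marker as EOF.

{ k, u, z }

In Y : u D: D is at the end, add FOLLOW(Y) = { k, u, z }.
Union: FOLLOW(D) = { k, u, z }.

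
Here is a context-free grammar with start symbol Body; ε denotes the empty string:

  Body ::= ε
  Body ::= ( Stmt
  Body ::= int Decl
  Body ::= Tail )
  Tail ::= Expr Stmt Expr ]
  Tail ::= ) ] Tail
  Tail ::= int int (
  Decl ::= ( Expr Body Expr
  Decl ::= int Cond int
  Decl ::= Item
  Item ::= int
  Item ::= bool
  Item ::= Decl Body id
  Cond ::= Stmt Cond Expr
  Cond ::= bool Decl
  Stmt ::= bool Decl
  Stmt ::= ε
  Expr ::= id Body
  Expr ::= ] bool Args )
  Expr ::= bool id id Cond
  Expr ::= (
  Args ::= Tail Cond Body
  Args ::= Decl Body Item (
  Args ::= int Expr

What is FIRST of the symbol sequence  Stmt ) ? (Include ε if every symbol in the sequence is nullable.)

Add FIRST(Stmt)\{ε} = { bool }; Stmt is nullable, continue.
) is a terminal; add {)} and stop.

{ ), bool }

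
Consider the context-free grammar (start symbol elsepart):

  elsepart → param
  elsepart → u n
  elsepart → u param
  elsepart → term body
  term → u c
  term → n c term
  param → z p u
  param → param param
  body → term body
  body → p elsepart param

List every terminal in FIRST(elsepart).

From elsepart → param: add FIRST(param) = { z }.
elsepart → u n contributes {u}.
elsepart → u param contributes {u}.
From elsepart → term body: add FIRST(term) = { n, u }.
Union: FIRST(elsepart) = { n, u, z }.

{ n, u, z }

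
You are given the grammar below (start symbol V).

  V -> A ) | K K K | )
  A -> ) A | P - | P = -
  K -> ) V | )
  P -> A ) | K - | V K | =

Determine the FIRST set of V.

From V -> A ): add FIRST(A) = { ), = }.
From V -> K K K: add FIRST(K) = { ) }.
V -> ) contributes {)}.
Union: FIRST(V) = { ), = }.

{ ), = }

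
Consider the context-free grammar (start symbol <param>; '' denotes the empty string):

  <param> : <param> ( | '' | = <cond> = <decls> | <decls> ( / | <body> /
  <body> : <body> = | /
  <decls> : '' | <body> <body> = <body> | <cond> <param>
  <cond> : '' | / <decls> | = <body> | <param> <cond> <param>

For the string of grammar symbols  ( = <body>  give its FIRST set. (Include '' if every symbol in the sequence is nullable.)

( is a terminal; add {(} and stop.

{ ( }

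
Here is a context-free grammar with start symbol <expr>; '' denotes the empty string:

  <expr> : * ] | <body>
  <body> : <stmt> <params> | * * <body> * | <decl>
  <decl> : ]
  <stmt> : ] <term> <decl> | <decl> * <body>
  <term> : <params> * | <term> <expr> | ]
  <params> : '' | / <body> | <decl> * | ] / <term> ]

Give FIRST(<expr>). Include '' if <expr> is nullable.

{ *, ] }

<expr> : * ] contributes {*}.
From <expr> : <body>: add FIRST(<body>) = { *, ] }.
Union: FIRST(<expr>) = { *, ] }.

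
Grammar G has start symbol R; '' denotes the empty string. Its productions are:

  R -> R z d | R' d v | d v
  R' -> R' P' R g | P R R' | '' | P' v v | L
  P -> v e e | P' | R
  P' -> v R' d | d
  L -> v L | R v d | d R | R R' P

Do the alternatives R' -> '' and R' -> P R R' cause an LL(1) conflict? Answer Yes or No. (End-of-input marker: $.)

Yes

FIRST('') = { '' } and FIRST(P R R') = { d, v }.
The first alternative is nullable and FOLLOW(R') = { d, v } shares d with FIRST of the second — conflict.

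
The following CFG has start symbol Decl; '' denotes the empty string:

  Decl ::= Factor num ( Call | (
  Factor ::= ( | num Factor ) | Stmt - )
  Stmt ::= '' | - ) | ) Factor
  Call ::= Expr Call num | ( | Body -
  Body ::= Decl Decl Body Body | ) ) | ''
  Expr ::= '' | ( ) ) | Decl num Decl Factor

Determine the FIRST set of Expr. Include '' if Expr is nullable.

{ (, ), -, num, '' }

Expr ::= '' contributes ''.
Expr ::= ( ) ) contributes {(}.
From Expr ::= Decl num Decl Factor: add FIRST(Decl) = { (, ), -, num }.
Union: FIRST(Expr) = { (, ), -, num, '' }.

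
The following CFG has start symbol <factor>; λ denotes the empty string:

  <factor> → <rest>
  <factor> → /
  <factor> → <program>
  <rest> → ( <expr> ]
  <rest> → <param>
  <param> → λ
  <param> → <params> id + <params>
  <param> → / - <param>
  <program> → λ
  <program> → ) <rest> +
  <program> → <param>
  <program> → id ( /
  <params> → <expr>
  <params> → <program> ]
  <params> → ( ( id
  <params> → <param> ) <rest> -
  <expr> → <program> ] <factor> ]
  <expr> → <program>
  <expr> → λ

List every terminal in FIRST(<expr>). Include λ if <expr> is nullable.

From <expr> → <program> ] <factor> ]: <program> nullable, take FIRST(<program>) ∪ {]} = { (, ), /, ], id }.
From <expr> → <program>: add FIRST(<program>) = { (, ), /, ], id, λ } (including λ since <program> is nullable).
<expr> → λ contributes λ.
Union: FIRST(<expr>) = { (, ), /, ], id, λ }.

{ (, ), /, ], id, λ }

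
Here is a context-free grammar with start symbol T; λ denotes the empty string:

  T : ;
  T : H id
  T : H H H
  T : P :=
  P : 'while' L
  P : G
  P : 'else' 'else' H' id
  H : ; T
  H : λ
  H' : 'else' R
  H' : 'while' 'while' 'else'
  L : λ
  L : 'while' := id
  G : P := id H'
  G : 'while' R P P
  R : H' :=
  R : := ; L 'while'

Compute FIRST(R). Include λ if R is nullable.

{ 'else', 'while', := }

From R : H' :=: add FIRST(H') = { 'else', 'while' }.
R : := ; L 'while' contributes {:=}.
Union: FIRST(R) = { 'else', 'while', := }.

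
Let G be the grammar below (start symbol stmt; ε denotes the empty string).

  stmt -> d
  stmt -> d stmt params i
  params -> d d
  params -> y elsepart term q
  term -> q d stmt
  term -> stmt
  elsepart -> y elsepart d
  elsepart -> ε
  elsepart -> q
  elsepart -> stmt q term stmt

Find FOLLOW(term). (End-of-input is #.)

In params -> y elsepart term q: add FIRST(q) = { q }.
In elsepart -> stmt q term stmt: add FIRST(stmt) = { d }.
Union: FOLLOW(term) = { d, q }.

{ d, q }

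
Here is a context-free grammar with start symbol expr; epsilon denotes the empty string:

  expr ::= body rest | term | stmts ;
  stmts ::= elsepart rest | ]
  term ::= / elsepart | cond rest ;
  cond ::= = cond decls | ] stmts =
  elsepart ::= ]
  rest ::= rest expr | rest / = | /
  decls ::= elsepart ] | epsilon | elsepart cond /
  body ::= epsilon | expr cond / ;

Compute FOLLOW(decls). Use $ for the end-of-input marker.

In cond ::= = cond decls: decls is at the end, add FOLLOW(cond) = { /, ] }.
Union: FOLLOW(decls) = { /, ] }.

{ /, ] }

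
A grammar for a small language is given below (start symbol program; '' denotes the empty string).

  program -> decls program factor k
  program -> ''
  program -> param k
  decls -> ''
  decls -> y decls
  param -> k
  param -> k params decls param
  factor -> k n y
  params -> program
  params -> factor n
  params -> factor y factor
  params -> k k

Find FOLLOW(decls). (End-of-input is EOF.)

In program -> decls program factor k: add FIRST(program factor k) = { k, y }.
In decls -> y decls: decls is at the end, add FOLLOW(decls) = { k, y }.
In param -> k params decls param: add FIRST(param) = { k }.
Union: FOLLOW(decls) = { k, y }.

{ k, y }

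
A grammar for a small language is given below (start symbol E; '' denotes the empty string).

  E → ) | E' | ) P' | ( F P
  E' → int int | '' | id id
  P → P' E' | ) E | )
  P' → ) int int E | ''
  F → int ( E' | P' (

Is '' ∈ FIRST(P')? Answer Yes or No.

Yes

P' has an ''-production, so P' ⇒ ''.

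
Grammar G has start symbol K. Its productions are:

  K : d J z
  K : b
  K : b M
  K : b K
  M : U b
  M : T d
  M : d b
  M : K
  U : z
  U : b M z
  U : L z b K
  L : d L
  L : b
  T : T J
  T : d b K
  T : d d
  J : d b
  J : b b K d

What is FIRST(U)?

{ b, d, z }

U : z contributes {z}.
U : b M z contributes {b}.
From U : L z b K: add FIRST(L) = { b, d }.
Union: FIRST(U) = { b, d, z }.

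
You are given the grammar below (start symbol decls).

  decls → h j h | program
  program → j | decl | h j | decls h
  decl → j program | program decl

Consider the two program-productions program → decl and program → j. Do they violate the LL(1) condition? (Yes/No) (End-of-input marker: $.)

FIRST(decl) = { h, j } and FIRST(j) = { j }.
Both contain j, so the two alternatives are not disjoint — LL(1) conflict.

Yes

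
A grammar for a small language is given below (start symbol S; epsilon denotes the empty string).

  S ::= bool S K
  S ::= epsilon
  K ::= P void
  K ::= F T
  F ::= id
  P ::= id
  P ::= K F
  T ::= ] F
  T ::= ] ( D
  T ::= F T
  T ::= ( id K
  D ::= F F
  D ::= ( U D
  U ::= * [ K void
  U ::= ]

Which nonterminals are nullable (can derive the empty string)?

Directly nullable (have an epsilon-production): S.
No other nonterminal has a production whose RHS symbols are all nullable.

{ S }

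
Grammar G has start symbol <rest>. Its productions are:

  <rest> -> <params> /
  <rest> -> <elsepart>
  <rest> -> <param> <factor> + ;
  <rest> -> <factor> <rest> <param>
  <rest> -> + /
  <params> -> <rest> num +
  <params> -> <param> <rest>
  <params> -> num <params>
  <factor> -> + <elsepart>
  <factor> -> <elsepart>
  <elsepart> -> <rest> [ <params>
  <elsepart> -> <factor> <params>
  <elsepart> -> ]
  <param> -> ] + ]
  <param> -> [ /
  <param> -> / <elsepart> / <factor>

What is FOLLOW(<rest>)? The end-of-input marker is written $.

{ $, +, /, [, ], num }

<rest> is the start symbol, so $ ∈ FOLLOW(<rest>).
In <rest> -> <factor> <rest> <param>: add FIRST(<param>) = { /, [, ] }.
In <params> -> <rest> num +: add FIRST(num +) = { num }.
In <params> -> <param> <rest>: <rest> is at the end, add FOLLOW(<params>) = { $, +, /, [, ], num }.
In <elsepart> -> <rest> [ <params>: add FIRST([ <params>) = { [ }.
Union: FOLLOW(<rest>) = { $, +, /, [, ], num }.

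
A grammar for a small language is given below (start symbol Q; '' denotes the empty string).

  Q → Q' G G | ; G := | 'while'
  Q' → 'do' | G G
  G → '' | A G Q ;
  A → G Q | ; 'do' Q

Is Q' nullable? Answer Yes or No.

Q' → G G and each of G, G is nullable, so Q' ⇒* ''.

Yes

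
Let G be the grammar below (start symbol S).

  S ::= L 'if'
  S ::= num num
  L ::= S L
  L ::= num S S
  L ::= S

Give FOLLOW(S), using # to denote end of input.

S is the start symbol, so # ∈ FOLLOW(S).
In L ::= S L: add FIRST(L) = { num }.
In L ::= num S S: add FIRST(S) = { num }.
In L ::= num S S: S is at the end, add FOLLOW(L) = { 'if' }.
In L ::= S: S is at the end, add FOLLOW(L) = { 'if' }.
Union: FOLLOW(S) = { #, 'if', num }.

{ #, 'if', num }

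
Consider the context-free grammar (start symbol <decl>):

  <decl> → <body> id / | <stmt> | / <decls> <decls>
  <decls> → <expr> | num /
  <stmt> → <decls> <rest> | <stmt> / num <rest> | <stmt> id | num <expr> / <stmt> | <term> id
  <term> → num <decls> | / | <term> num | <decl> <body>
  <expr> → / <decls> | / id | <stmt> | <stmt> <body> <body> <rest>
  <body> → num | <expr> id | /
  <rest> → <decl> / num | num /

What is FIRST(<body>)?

{ /, num }

<body> → num contributes {num}.
From <body> → <expr> id: add FIRST(<expr>) = { /, num }.
<body> → / contributes {/}.
Union: FIRST(<body>) = { /, num }.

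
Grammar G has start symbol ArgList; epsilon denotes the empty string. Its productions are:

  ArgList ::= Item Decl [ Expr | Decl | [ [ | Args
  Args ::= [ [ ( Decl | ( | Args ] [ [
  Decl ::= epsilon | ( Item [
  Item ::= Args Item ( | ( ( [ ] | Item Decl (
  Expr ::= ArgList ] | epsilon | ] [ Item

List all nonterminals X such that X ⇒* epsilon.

Directly nullable (have an epsilon-production): Decl, Expr.
ArgList ::= Decl with every symbol nullable, so ArgList is nullable.
No other nonterminal has a production whose RHS symbols are all nullable.

{ ArgList, Decl, Expr }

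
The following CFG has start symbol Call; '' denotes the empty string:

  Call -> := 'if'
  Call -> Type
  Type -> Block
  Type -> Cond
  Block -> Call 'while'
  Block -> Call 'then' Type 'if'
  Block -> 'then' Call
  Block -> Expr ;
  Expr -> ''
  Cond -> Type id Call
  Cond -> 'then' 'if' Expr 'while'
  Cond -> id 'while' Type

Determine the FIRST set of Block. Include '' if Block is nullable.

{ 'then', :=, ;, id }

From Block -> Call 'while': add FIRST(Call) = { 'then', :=, ;, id }.
From Block -> Call 'then' Type 'if': add FIRST(Call) = { 'then', :=, ;, id }.
Block -> 'then' Call contributes {'then'}.
From Block -> Expr ;: Expr nullable, take FIRST(Expr) ∪ {;} = { ; }.
Union: FIRST(Block) = { 'then', :=, ;, id }.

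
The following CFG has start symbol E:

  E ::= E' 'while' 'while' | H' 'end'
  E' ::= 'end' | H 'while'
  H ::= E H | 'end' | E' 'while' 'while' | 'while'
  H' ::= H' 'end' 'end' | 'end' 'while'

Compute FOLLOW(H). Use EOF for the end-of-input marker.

In E' ::= H 'while': add FIRST('while') = { 'while' }.
In H ::= E H: H is at the end, add FOLLOW(H) = { 'while' }.
Union: FOLLOW(H) = { 'while' }.

{ 'while' }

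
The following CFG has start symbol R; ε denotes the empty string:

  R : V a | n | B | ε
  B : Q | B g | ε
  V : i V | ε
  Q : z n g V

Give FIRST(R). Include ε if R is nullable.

{ a, g, i, n, z, ε }

From R : V a: V nullable, take FIRST(V) ∪ {a} = { a, i }.
R : n contributes {n}.
From R : B: add FIRST(B) = { g, z, ε } (including ε since B is nullable).
R : ε contributes ε.
Union: FIRST(R) = { a, g, i, n, z, ε }.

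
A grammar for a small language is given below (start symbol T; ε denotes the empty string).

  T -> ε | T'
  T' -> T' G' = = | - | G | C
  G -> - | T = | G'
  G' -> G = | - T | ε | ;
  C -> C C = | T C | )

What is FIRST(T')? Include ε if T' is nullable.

{ ), -, ;, =, ε }

From T' -> T' G' = =: T', G' nullable, take FIRST(T') ∪ FIRST(G') ∪ {=} = { ), -, ;, = }.
T' -> - contributes {-}.
From T' -> G: add FIRST(G) = { ), -, ;, =, ε } (including ε since G is nullable).
From T' -> C: add FIRST(C) = { ), -, ;, = }.
Union: FIRST(T') = { ), -, ;, =, ε }.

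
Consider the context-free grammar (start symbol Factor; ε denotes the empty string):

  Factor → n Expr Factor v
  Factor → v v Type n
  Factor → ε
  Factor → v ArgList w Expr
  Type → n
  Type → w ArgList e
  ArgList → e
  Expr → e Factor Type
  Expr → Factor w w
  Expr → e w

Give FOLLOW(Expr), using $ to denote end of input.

In Factor → n Expr Factor v: add FIRST(Factor v) = { n, v }.
In Factor → v ArgList w Expr: Expr is at the end, add FOLLOW(Factor) = { $, n, v, w }.
Union: FOLLOW(Expr) = { $, n, v, w }.

{ $, n, v, w }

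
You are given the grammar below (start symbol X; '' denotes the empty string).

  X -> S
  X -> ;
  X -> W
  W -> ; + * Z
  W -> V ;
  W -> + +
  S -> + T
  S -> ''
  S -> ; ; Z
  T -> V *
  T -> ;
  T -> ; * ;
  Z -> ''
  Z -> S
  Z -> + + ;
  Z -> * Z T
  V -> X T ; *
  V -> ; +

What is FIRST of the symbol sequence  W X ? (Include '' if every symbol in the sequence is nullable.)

Add FIRST(W) = { +, ; }; W is not nullable, stop.

{ +, ; }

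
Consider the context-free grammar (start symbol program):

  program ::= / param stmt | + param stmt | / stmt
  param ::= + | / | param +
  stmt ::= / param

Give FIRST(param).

param ::= + contributes {+}.
param ::= / contributes {/}.
From param ::= param +: add FIRST(param) = { +, / }.
Union: FIRST(param) = { +, / }.

{ +, / }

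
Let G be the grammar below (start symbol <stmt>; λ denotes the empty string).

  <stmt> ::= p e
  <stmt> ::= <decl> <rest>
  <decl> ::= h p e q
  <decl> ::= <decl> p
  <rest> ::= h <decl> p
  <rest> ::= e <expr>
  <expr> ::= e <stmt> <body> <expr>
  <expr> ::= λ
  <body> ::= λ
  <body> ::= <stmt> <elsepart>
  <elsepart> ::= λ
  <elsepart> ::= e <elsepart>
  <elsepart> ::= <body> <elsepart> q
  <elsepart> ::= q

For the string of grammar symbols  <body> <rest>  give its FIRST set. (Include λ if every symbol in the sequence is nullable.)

Add FIRST(<body>)\{λ} = { h, p }; <body> is nullable, continue.
Add FIRST(<rest>) = { e, h }; <rest> is not nullable, stop.

{ e, h, p }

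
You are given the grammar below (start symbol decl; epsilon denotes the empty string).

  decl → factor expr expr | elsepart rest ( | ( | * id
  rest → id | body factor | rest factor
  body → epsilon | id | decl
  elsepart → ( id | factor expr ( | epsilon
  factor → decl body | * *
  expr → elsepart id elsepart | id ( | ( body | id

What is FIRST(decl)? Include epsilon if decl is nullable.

From decl → factor expr expr: add FIRST(factor) = { (, *, id }.
From decl → elsepart rest (: elsepart nullable, take FIRST(elsepart) ∪ FIRST(rest) = { (, *, id }.
decl → ( contributes {(}.
decl → * id contributes {*}.
Union: FIRST(decl) = { (, *, id }.

{ (, *, id }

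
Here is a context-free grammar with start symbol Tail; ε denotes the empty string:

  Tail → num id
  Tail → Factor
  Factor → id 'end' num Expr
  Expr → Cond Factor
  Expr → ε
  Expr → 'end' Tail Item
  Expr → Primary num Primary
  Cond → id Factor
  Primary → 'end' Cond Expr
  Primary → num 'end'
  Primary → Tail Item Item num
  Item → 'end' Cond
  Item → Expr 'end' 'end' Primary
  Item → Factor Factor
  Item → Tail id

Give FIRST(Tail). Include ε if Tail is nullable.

{ id, num }

Tail → num id contributes {num}.
From Tail → Factor: add FIRST(Factor) = { id }.
Union: FIRST(Tail) = { id, num }.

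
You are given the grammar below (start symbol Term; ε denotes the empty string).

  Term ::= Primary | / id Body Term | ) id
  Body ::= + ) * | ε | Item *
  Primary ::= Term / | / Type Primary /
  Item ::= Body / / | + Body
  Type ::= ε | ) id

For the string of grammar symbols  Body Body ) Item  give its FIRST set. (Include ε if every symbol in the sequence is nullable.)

{ ), +, / }

Add FIRST(Body)\{ε} = { +, / }; Body is nullable, continue.
Add FIRST(Body)\{ε} = { +, / }; Body is nullable, continue.
) is a terminal; add {)} and stop.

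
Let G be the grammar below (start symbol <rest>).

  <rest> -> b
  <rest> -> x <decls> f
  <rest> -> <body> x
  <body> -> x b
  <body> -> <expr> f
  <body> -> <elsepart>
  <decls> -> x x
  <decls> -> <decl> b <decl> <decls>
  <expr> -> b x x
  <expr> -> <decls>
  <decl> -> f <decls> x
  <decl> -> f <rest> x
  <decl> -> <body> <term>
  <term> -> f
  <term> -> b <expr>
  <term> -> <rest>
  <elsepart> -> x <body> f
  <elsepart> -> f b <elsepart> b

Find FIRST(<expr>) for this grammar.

{ b, f, x }

<expr> -> b x x contributes {b}.
From <expr> -> <decls>: add FIRST(<decls>) = { b, f, x }.
Union: FIRST(<expr>) = { b, f, x }.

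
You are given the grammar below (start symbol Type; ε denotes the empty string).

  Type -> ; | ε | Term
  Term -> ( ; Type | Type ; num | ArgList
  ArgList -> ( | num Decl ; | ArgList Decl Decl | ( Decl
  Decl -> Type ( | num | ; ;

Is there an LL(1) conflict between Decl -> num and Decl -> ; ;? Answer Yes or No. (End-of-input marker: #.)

FIRST(num) = { num } and FIRST(; ;) = { ; }.
The FIRST sets are disjoint and neither alternative is nullable — no conflict.

No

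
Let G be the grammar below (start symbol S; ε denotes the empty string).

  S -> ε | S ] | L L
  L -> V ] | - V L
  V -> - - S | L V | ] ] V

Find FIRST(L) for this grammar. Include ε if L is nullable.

From L -> V ]: add FIRST(V) = { -, ] }.
L -> - V L contributes {-}.
Union: FIRST(L) = { -, ] }.

{ -, ] }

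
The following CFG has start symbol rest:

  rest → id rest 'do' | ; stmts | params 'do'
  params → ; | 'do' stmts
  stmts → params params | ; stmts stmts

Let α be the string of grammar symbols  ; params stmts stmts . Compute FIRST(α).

; is a terminal; add {;} and stop.

{ ; }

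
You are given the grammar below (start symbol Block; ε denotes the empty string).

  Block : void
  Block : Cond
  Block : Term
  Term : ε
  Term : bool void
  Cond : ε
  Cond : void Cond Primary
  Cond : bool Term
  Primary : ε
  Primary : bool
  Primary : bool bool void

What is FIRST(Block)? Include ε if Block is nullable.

{ bool, void, ε }

Block : void contributes {void}.
From Block : Cond: add FIRST(Cond) = { bool, void, ε } (including ε since Cond is nullable).
From Block : Term: add FIRST(Term) = { bool, ε } (including ε since Term is nullable).
Union: FIRST(Block) = { bool, void, ε }.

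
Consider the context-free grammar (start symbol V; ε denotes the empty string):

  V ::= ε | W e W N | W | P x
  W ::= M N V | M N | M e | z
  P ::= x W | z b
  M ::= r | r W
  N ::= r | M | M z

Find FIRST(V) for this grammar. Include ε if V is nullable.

V ::= ε contributes ε.
From V ::= W e W N: add FIRST(W) = { r, z }.
From V ::= W: add FIRST(W) = { r, z }.
From V ::= P x: add FIRST(P) = { x, z }.
Union: FIRST(V) = { r, x, z, ε }.

{ r, x, z, ε }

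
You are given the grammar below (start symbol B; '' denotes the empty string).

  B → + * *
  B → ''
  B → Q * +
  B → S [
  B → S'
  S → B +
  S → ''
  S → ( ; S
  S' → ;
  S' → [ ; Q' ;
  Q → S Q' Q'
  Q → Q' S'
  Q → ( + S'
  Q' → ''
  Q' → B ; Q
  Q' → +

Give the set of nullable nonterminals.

{ B, Q, Q', S }

Directly nullable (have an ''-production): B, S, Q'.
Q → S Q' Q' with every symbol nullable, so Q is nullable.
No other nonterminal has a production whose RHS symbols are all nullable.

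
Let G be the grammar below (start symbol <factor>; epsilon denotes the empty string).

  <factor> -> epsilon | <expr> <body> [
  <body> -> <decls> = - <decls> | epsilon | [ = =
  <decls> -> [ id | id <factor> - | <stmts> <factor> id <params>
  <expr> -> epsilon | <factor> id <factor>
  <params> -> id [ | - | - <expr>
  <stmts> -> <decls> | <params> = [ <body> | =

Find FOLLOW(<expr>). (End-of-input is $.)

In <factor> -> <expr> <body> [: add FIRST(<body> [) = { -, =, [, id }.
In <params> -> - <expr>: <expr> is at the end, add FOLLOW(<params>) = { -, =, [, id }.
Union: FOLLOW(<expr>) = { -, =, [, id }.

{ -, =, [, id }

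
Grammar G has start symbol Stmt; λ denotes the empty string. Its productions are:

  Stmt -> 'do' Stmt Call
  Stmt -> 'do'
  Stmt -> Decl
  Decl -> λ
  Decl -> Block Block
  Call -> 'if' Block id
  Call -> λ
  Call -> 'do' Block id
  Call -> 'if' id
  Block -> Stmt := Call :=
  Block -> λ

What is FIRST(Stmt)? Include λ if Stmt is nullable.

{ 'do', :=, λ }

Stmt -> 'do' Stmt Call contributes {'do'}.
Stmt -> 'do' contributes {'do'}.
From Stmt -> Decl: add FIRST(Decl) = { 'do', :=, λ } (including λ since Decl is nullable).
Union: FIRST(Stmt) = { 'do', :=, λ }.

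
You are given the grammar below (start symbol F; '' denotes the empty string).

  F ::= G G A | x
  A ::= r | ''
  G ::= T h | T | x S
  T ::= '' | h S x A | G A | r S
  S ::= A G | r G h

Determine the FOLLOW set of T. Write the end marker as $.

In G ::= T h: add FIRST(h) = { h }.
In G ::= T: T is at the end, add FOLLOW(G) = { $, h, r, x }.
Union: FOLLOW(T) = { $, h, r, x }.

{ $, h, r, x }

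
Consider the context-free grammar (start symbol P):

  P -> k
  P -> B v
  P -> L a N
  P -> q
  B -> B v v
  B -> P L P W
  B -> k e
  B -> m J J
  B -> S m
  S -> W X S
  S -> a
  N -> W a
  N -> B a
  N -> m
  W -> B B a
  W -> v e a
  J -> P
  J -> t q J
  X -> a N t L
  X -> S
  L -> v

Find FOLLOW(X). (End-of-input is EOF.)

{ a, k, m, q, v }

In S -> W X S: add FIRST(S) = { a, k, m, q, v }.
Union: FOLLOW(X) = { a, k, m, q, v }.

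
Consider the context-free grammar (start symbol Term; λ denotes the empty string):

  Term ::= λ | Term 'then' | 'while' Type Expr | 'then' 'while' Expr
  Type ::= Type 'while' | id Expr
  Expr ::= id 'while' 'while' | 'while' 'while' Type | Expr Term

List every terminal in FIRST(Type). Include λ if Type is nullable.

{ id }

From Type ::= Type 'while': add FIRST(Type) = { id }.
Type ::= id Expr contributes {id}.
Union: FIRST(Type) = { id }.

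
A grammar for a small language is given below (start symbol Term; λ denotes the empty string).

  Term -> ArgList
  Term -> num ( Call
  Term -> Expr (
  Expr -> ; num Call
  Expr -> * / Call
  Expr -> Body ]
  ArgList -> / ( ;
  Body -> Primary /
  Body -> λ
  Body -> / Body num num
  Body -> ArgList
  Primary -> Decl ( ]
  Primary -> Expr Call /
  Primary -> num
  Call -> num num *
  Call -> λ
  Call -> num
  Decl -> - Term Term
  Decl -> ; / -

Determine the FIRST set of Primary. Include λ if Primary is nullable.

{ *, -, /, ;, ], num }

From Primary -> Decl ( ]: add FIRST(Decl) = { -, ; }.
From Primary -> Expr Call /: add FIRST(Expr) = { *, -, /, ;, ], num }.
Primary -> num contributes {num}.
Union: FIRST(Primary) = { *, -, /, ;, ], num }.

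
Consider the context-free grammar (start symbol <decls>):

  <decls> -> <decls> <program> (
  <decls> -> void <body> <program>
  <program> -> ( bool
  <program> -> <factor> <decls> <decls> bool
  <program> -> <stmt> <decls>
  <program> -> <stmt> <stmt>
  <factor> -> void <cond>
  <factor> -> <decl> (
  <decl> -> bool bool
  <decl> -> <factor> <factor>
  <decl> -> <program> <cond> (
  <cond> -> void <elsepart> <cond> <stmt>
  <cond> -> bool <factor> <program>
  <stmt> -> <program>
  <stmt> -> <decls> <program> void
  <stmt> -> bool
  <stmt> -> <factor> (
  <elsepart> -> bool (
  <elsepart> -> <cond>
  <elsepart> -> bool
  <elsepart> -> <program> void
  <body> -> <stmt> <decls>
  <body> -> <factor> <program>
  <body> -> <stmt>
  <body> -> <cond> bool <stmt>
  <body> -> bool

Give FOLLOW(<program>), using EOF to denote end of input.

{ EOF, (, bool, void }

In <decls> -> <decls> <program> (: add FIRST(() = { ( }.
In <decls> -> void <body> <program>: <program> is at the end, add FOLLOW(<decls>) = { EOF, (, bool, void }.
In <decl> -> <program> <cond> (: add FIRST(<cond> () = { bool, void }.
In <cond> -> bool <factor> <program>: <program> is at the end, add FOLLOW(<cond>) = { (, bool, void }.
In <stmt> -> <program>: <program> is at the end, add FOLLOW(<stmt>) = { EOF, (, bool, void }.
In <stmt> -> <decls> <program> void: add FIRST(void) = { void }.
In <elsepart> -> <program> void: add FIRST(void) = { void }.
In <body> -> <factor> <program>: <program> is at the end, add FOLLOW(<body>) = { (, bool, void }.
Union: FOLLOW(<program>) = { EOF, (, bool, void }.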